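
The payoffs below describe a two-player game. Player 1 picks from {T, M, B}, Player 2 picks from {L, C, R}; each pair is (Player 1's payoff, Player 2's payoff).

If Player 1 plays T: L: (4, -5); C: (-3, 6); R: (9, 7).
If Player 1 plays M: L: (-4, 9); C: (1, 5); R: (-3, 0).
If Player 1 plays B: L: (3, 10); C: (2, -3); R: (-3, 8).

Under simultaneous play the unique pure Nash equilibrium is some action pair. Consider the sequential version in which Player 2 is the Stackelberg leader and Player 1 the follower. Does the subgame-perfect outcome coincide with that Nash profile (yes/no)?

yes

Backward induction with Player 2 moving first.
- L: BR = T, leader payoff -5.
- C: BR = B, leader payoff -3.
- R: BR = T, leader payoff 7.
Player 2's induced payoffs are -5, -3, 7, so Player 2 commits to R. Subgame-perfect outcome: (T, R) with payoffs (9, 7).
Now find the simultaneous Nash equilibrium.
Player 1's best replies: L→T; C→B; R→T.
Player 2's best replies: T→R; M→L; B→L.
Only (T, R) has each player best-responding; Nash payoffs (9, 7).
Sequential outcome (T, R) coincides with the Nash profile (T, R).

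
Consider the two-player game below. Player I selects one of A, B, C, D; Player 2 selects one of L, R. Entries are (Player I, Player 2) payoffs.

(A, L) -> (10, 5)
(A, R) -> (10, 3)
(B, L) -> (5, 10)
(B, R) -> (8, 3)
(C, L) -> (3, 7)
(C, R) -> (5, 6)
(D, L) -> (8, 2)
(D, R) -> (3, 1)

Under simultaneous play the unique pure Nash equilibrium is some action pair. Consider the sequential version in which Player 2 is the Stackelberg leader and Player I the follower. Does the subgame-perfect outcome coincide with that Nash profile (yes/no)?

yes

Player I best-responds to each possible Player 2 move:
- L → Player I plays A (best of 10, 5, 3, 8); Player 2 gets 5.
- R → Player I plays A (best of 10, 8, 5, 3); Player 2 gets 3.
Maximizing over 5, 3, Player 2 chooses L. Subgame-perfect outcome: (A, L) with payoffs (10, 5).
Under simultaneous play:
Player I's best replies: L→A; R→A.
Player 2's best replies: A→L; B→L; C→L; D→L.
Only (A, L) has each player best-responding; Nash payoffs (10, 5).
Sequential outcome (A, L) coincides with the Nash profile (A, L).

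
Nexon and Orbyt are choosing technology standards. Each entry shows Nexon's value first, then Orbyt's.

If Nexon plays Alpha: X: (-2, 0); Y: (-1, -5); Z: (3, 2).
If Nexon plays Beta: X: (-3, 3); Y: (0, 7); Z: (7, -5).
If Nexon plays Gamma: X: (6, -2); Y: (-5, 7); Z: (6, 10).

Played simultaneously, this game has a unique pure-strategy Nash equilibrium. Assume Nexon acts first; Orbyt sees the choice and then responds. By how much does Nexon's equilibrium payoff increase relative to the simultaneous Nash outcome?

6

Solve by backward induction (Nexon leads).
- Alpha: Orbyt compares 0, -5, 2 and picks Z; Nexon would get 3.
- Beta: Orbyt compares 3, 7, -5 and picks Y; Nexon would get 0.
- Gamma: Orbyt compares -2, 7, 10 and picks Z; Nexon would get 6.
Among 3, 0, 6, the best is 6 at Gamma. Subgame-perfect outcome: (Gamma, Z) with payoffs (6, 10).
Under simultaneous play:
Nexon's best replies: X→Gamma; Y→Beta; Z→Beta.
Orbyt's best replies: Alpha→Z; Beta→Y; Gamma→Z.
The unique mutual best reply is (Beta, Y), giving (0, 7).
Nexon's commitment gain: 6 − 0 = 6.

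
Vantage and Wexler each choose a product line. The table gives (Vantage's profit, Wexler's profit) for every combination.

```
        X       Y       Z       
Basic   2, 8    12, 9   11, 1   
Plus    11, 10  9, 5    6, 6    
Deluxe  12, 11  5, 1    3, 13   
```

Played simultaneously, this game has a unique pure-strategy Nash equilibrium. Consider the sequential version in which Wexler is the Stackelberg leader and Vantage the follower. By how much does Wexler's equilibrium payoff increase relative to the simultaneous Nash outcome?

Work backward from Vantage's decision.
- X: Vantage compares 2, 11, 12 and picks Deluxe; Wexler would get 11.
- Y: Vantage compares 12, 9, 5 and picks Basic; Wexler would get 9.
- Z: Vantage compares 11, 6, 3 and picks Basic; Wexler would get 1.
Wexler's induced payoffs are 11, 9, 1, so Wexler commits to X. Subgame-perfect outcome: (Deluxe, X) with payoffs (12, 11).
For the simultaneous game, intersect best replies.
Vantage's best replies: X→Deluxe; Y→Basic; Z→Basic.
Wexler's best replies: Basic→Y; Plus→X; Deluxe→Z.
Only (Basic, Y) has each player best-responding; Nash payoffs (12, 9).
Wexler's commitment gain: 11 − 9 = 2.

2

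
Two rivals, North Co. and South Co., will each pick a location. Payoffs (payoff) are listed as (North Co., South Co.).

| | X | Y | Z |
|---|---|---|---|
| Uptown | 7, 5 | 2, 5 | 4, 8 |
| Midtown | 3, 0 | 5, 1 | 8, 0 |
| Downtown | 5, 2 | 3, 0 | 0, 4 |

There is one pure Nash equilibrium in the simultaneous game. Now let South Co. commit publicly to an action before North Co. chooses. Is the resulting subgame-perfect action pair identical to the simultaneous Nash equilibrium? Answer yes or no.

no

Solve by backward induction (South Co. leads).
- X → North Co. plays Uptown (best of 7, 3, 5); South Co. gets 5.
- Y → North Co. plays Midtown (best of 2, 5, 3); South Co. gets 1.
- Z → North Co. plays Midtown (best of 4, 8, 0); South Co. gets 0.
Maximizing over 5, 1, 0, South Co. chooses X. Subgame-perfect outcome: (Uptown, X) with payoffs (7, 5).
Under simultaneous play:
North Co.'s best replies: X→Uptown; Y→Midtown; Z→Midtown.
South Co.'s best replies: Uptown→Z; Midtown→Y; Downtown→Z.
Only (Midtown, Y) has each player best-responding; Nash payoffs (5, 1).
Sequential outcome (Uptown, X) differs from the Nash profile (Midtown, Y).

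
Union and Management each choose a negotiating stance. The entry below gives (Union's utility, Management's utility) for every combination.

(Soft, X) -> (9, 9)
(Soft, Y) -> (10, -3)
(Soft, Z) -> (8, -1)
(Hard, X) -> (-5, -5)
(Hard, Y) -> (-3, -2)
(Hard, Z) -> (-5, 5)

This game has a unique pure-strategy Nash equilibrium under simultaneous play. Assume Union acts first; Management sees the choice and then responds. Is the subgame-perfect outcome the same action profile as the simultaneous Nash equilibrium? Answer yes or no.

yes

Backward induction with Union moving first.
- Soft → Management plays X (best of 9, -3, -1); Union gets 9.
- Hard → Management plays Z (best of -5, -2, 5); Union gets -5.
Among 9, -5, the best is 9 at Soft. Subgame-perfect outcome: (Soft, X) with payoffs (9, 9).
Now find the simultaneous Nash equilibrium.
Union's best replies: X→Soft; Y→Soft; Z→Soft.
Management's best replies: Soft→X; Hard→Z.
Only (Soft, X) has each player best-responding; Nash payoffs (9, 9).
Sequential outcome (Soft, X) coincides with the Nash profile (Soft, X).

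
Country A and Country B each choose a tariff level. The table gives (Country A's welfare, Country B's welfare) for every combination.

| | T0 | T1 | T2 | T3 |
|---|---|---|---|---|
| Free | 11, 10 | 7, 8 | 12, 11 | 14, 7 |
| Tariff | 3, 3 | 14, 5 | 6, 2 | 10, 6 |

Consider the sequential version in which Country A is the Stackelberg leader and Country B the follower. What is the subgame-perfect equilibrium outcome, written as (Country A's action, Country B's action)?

Country B best-responds to each possible Country A move:
- Free: BR = T2, leader payoff 12.
- Tariff: BR = T3, leader payoff 10.
Maximizing over 12, 10, Country A chooses Free. Subgame-perfect outcome: (Free, T2) with payoffs (12, 11).

(Free, T2)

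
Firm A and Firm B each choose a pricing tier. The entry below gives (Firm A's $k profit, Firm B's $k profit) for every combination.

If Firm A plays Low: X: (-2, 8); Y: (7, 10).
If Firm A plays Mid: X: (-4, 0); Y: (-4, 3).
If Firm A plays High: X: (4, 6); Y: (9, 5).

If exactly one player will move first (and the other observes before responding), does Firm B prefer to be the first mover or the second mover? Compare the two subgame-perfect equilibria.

second

If Firm A leads: Firm B's best replies are Low→Y, Mid→Y, High→X; Firm A's induced payoffs 7, -4, 4; outcome (Low, Y), payoffs (7, 10).
If Firm B leads: Firm A's best replies are X→High, Y→High; Firm B's induced payoffs 6, 5; outcome (High, X), payoffs (4, 6).
Firm B gets 6 moving first and 10 moving second, so Firm B prefers to move second.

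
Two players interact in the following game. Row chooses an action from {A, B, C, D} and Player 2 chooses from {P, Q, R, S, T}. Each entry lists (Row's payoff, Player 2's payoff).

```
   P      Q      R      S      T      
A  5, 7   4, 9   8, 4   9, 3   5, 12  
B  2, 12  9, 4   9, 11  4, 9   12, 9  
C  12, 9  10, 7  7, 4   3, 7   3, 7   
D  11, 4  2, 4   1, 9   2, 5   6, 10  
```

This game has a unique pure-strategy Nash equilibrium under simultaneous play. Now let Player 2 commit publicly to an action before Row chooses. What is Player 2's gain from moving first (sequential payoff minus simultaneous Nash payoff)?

Row best-responds to each possible Player 2 move:
- P: Row compares 5, 2, 12, 11 and picks C; Player 2 would get 9.
- Q: Row compares 4, 9, 10, 2 and picks C; Player 2 would get 7.
- R: Row compares 8, 9, 7, 1 and picks B; Player 2 would get 11.
- S: Row compares 9, 4, 3, 2 and picks A; Player 2 would get 3.
- T: Row compares 5, 12, 3, 6 and picks B; Player 2 would get 9.
Player 2's induced payoffs are 9, 7, 11, 3, 9, so Player 2 commits to R. Subgame-perfect outcome: (B, R) with payoffs (9, 11).
Under simultaneous play:
Row's best replies: P→C; Q→C; R→B; S→A; T→B.
Player 2's best replies: A→T; B→P; C→P; D→T.
The unique mutual best reply is (C, P), giving (12, 9).
Player 2's commitment gain: 11 − 9 = 2.

2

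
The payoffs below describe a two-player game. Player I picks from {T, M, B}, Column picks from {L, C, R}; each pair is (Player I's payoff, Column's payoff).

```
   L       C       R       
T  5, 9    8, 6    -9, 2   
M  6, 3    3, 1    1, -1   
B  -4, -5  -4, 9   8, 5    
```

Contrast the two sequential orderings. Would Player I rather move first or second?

If Player I leads: Column's best replies are T→L, M→L, B→C; Player I's induced payoffs 5, 6, -4; outcome (M, L), payoffs (6, 3).
If Column leads: Player I's best replies are L→M, C→T, R→B; Column's induced payoffs 3, 6, 5; outcome (T, C), payoffs (8, 6).
Player I gets 6 moving first and 8 moving second, so Player I prefers to move second.

second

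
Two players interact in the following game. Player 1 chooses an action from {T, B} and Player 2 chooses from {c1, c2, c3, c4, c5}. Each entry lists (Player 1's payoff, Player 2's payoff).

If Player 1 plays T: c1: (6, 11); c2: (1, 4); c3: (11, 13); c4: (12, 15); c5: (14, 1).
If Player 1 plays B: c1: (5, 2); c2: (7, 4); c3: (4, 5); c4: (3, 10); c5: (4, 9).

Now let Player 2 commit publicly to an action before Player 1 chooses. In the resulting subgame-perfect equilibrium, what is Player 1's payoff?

Work backward from Player 1's decision.
- c1 → Player 1 plays T (best of 6, 5); Player 2 gets 11.
- c2 → Player 1 plays B (best of 1, 7); Player 2 gets 4.
- c3 → Player 1 plays T (best of 11, 4); Player 2 gets 13.
- c4 → Player 1 plays T (best of 12, 3); Player 2 gets 15.
- c5 → Player 1 plays T (best of 14, 4); Player 2 gets 1.
Player 2's induced payoffs are 11, 4, 13, 15, 1, so Player 2 commits to c4. Subgame-perfect outcome: (T, c4) with payoffs (12, 15).

12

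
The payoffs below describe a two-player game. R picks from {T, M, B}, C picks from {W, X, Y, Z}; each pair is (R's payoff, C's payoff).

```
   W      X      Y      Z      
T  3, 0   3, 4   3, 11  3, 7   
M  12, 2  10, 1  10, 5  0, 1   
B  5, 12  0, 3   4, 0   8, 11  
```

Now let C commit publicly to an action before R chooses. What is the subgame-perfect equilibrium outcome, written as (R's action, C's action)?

(B, Z)

R best-responds to each possible C move:
- W → R plays M (best of 3, 12, 5); C gets 2.
- X → R plays M (best of 3, 10, 0); C gets 1.
- Y → R plays M (best of 3, 10, 4); C gets 5.
- Z → R plays B (best of 3, 0, 8); C gets 11.
Maximizing over 2, 1, 5, 11, C chooses Z. Subgame-perfect outcome: (B, Z) with payoffs (8, 11).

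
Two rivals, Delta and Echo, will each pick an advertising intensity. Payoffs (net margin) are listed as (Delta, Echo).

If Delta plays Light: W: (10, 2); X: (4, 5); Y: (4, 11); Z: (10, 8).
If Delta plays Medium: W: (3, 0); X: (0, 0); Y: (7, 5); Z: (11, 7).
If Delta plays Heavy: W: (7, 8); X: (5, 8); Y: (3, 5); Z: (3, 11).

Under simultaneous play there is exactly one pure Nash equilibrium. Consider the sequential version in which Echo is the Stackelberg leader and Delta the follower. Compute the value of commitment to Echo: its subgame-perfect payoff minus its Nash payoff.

Solve by backward induction (Echo leads).
- W → Delta plays Light (best of 10, 3, 7); Echo gets 2.
- X → Delta plays Heavy (best of 4, 0, 5); Echo gets 8.
- Y → Delta plays Medium (best of 4, 7, 3); Echo gets 5.
- Z → Delta plays Medium (best of 10, 11, 3); Echo gets 7.
Echo's induced payoffs are 2, 8, 5, 7, so Echo commits to X. Subgame-perfect outcome: (Heavy, X) with payoffs (5, 8).
Under simultaneous play:
Delta's best replies: W→Light; X→Heavy; Y→Medium; Z→Medium.
Echo's best replies: Light→Y; Medium→Z; Heavy→Z.
The unique mutual best reply is (Medium, Z), giving (11, 7).
Echo's commitment gain: 8 − 7 = 1.

1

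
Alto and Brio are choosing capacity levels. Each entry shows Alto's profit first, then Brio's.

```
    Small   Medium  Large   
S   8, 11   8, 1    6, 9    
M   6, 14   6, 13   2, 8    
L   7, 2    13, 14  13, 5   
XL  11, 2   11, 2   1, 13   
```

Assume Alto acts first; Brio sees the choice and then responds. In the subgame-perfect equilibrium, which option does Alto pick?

L

Work backward from Brio's decision.
- S: BR = Small, leader payoff 8.
- M: BR = Small, leader payoff 6.
- L: BR = Medium, leader payoff 13.
- XL: BR = Large, leader payoff 1.
Maximizing over 8, 6, 13, 1, Alto chooses L. Subgame-perfect outcome: (L, Medium) with payoffs (13, 14).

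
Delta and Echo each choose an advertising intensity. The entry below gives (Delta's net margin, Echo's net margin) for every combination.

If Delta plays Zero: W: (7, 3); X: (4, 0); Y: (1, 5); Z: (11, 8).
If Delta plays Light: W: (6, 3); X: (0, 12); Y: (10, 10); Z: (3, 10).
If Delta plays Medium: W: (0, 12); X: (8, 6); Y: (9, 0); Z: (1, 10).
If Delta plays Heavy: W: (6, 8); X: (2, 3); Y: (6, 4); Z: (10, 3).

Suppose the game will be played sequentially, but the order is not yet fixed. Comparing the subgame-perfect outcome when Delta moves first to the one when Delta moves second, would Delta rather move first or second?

If Delta leads: Echo's best replies are Zero→Z, Light→X, Medium→W, Heavy→W; Delta's induced payoffs 11, 0, 0, 6; outcome (Zero, Z), payoffs (11, 8).
If Echo leads: Delta's best replies are W→Zero, X→Medium, Y→Light, Z→Zero; Echo's induced payoffs 3, 6, 10, 8; outcome (Light, Y), payoffs (10, 10).
Delta gets 11 moving first and 10 moving second, so Delta prefers to move first.

first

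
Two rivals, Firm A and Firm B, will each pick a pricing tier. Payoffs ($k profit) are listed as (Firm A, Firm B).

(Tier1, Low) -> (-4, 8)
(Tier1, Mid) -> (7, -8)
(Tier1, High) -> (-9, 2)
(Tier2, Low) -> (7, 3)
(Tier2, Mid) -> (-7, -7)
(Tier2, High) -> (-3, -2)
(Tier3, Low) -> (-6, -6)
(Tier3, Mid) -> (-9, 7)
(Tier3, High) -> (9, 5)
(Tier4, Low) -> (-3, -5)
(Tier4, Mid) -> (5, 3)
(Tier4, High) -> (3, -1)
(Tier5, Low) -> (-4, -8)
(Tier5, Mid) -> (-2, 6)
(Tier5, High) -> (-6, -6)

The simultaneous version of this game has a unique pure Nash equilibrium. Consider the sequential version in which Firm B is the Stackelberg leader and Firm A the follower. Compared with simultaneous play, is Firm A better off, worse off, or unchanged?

Solve by backward induction (Firm B leads).
- Low → Firm A plays Tier2 (best of -4, 7, -6, -3, -4); Firm B gets 3.
- Mid → Firm A plays Tier1 (best of 7, -7, -9, 5, -2); Firm B gets -8.
- High → Firm A plays Tier3 (best of -9, -3, 9, 3, -6); Firm B gets 5.
Among 3, -8, 5, the best is 5 at High. Subgame-perfect outcome: (Tier3, High) with payoffs (9, 5).
Under simultaneous play:
Firm A's best replies: Low→Tier2; Mid→Tier1; High→Tier3.
Firm B's best replies: Tier1→Low; Tier2→Low; Tier3→Mid; Tier4→Mid; Tier5→Mid.
Only (Tier2, Low) has each player best-responding; Nash payoffs (7, 3).
Firm A earns 9 sequentially versus 7 at the Nash outcome: better off.

better off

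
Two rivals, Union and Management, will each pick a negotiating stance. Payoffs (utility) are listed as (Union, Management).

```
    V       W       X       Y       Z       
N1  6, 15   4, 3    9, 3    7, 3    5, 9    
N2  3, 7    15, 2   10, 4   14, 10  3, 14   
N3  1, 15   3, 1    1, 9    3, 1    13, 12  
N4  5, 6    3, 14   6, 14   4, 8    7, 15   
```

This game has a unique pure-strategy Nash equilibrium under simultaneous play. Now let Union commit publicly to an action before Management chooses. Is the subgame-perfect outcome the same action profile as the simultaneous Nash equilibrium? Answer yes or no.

Backward induction with Union moving first.
- N1: Management compares 15, 3, 3, 3, 9 and picks V; Union would get 6.
- N2: Management compares 7, 2, 4, 10, 14 and picks Z; Union would get 3.
- N3: Management compares 15, 1, 9, 1, 12 and picks V; Union would get 1.
- N4: Management compares 6, 14, 14, 8, 15 and picks Z; Union would get 7.
Among 6, 3, 1, 7, the best is 7 at N4. Subgame-perfect outcome: (N4, Z) with payoffs (7, 15).
For the simultaneous game, intersect best replies.
Union's best replies: V→N1; W→N2; X→N2; Y→N2; Z→N3.
Management's best replies: N1→V; N2→Z; N3→V; N4→Z.
Only (N1, V) has each player best-responding; Nash payoffs (6, 15).
Sequential outcome (N4, Z) differs from the Nash profile (N1, V).

no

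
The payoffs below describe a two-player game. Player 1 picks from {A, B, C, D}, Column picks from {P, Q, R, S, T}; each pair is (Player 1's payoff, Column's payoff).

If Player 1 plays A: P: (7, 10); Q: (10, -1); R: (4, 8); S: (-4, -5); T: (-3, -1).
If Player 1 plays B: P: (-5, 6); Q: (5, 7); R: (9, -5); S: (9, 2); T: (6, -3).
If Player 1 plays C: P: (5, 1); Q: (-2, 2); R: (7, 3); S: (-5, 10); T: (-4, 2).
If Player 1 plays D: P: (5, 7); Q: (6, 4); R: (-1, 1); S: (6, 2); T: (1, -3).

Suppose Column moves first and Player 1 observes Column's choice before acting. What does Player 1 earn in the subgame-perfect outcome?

7

Work backward from Player 1's decision.
- P: Player 1 compares 7, -5, 5, 5 and picks A; Column would get 10.
- Q: Player 1 compares 10, 5, -2, 6 and picks A; Column would get -1.
- R: Player 1 compares 4, 9, 7, -1 and picks B; Column would get -5.
- S: Player 1 compares -4, 9, -5, 6 and picks B; Column would get 2.
- T: Player 1 compares -3, 6, -4, 1 and picks B; Column would get -3.
Among 10, -1, -5, 2, -3, the best is 10 at P. Subgame-perfect outcome: (A, P) with payoffs (7, 10).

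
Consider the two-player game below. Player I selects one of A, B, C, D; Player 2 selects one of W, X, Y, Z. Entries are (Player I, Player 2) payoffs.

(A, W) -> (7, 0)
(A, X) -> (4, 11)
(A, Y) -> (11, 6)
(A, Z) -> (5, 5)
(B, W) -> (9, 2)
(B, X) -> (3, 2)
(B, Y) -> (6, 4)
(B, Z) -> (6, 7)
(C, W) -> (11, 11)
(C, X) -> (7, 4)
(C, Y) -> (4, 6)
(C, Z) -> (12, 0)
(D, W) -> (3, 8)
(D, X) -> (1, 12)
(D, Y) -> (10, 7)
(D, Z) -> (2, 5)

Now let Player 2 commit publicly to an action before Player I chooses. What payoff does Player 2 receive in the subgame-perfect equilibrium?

11

Work backward from Player I's decision.
- W: Player I compares 7, 9, 11, 3 and picks C; Player 2 would get 11.
- X: Player I compares 4, 3, 7, 1 and picks C; Player 2 would get 4.
- Y: Player I compares 11, 6, 4, 10 and picks A; Player 2 would get 6.
- Z: Player I compares 5, 6, 12, 2 and picks C; Player 2 would get 0.
Maximizing over 11, 4, 6, 0, Player 2 chooses W. Subgame-perfect outcome: (C, W) with payoffs (11, 11).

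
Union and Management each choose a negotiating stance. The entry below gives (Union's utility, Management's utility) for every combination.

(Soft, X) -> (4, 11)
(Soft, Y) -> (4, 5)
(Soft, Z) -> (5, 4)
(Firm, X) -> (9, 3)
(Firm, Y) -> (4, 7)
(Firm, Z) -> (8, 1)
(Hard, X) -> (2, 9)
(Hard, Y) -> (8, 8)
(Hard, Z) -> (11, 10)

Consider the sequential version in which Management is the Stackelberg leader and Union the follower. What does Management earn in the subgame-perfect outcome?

Backward induction with Management moving first.
- X: Union compares 4, 9, 2 and picks Firm; Management would get 3.
- Y: Union compares 4, 4, 8 and picks Hard; Management would get 8.
- Z: Union compares 5, 8, 11 and picks Hard; Management would get 10.
Maximizing over 3, 8, 10, Management chooses Z. Subgame-perfect outcome: (Hard, Z) with payoffs (11, 10).

10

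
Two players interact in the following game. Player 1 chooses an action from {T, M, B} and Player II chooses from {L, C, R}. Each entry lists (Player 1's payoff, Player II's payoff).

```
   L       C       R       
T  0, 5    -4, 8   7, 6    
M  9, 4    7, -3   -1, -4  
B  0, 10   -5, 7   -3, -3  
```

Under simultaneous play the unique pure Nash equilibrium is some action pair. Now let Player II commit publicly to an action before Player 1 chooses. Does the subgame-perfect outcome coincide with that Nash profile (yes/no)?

Work backward from Player 1's decision.
- L: Player 1 compares 0, 9, 0 and picks M; Player II would get 4.
- C: Player 1 compares -4, 7, -5 and picks M; Player II would get -3.
- R: Player 1 compares 7, -1, -3 and picks T; Player II would get 6.
Player II's induced payoffs are 4, -3, 6, so Player II commits to R. Subgame-perfect outcome: (T, R) with payoffs (7, 6).
Now find the simultaneous Nash equilibrium.
Player 1's best replies: L→M; C→M; R→T.
Player II's best replies: T→C; M→L; B→L.
Only (M, L) has each player best-responding; Nash payoffs (9, 4).
Sequential outcome (T, R) differs from the Nash profile (M, L).

no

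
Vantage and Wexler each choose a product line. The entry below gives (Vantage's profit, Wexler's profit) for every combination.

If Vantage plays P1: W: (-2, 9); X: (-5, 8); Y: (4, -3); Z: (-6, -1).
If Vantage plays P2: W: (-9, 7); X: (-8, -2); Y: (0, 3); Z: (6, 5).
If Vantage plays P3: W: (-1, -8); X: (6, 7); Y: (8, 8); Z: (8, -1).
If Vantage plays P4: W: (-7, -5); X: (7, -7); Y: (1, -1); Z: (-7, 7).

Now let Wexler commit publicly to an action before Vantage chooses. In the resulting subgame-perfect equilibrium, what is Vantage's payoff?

Work backward from Vantage's decision.
- W: Vantage compares -2, -9, -1, -7 and picks P3; Wexler would get -8.
- X: Vantage compares -5, -8, 6, 7 and picks P4; Wexler would get -7.
- Y: Vantage compares 4, 0, 8, 1 and picks P3; Wexler would get 8.
- Z: Vantage compares -6, 6, 8, -7 and picks P3; Wexler would get -1.
Maximizing over -8, -7, 8, -1, Wexler chooses Y. Subgame-perfect outcome: (P3, Y) with payoffs (8, 8).

8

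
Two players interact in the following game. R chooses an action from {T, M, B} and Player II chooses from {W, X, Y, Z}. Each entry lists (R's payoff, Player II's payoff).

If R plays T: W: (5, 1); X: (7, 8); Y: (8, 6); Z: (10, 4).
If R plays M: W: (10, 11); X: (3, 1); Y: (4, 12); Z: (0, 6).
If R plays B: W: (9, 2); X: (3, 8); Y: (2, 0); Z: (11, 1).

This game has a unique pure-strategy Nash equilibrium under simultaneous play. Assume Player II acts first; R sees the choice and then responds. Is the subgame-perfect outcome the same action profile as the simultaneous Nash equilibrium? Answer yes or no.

Work backward from R's decision.
- W: R compares 5, 10, 9 and picks M; Player II would get 11.
- X: R compares 7, 3, 3 and picks T; Player II would get 8.
- Y: R compares 8, 4, 2 and picks T; Player II would get 6.
- Z: R compares 10, 0, 11 and picks B; Player II would get 1.
Player II's induced payoffs are 11, 8, 6, 1, so Player II commits to W. Subgame-perfect outcome: (M, W) with payoffs (10, 11).
For the simultaneous game, intersect best replies.
R's best replies: W→M; X→T; Y→T; Z→B.
Player II's best replies: T→X; M→Y; B→X.
The unique mutual best reply is (T, X), giving (7, 8).
Sequential outcome (M, W) differs from the Nash profile (T, X).

no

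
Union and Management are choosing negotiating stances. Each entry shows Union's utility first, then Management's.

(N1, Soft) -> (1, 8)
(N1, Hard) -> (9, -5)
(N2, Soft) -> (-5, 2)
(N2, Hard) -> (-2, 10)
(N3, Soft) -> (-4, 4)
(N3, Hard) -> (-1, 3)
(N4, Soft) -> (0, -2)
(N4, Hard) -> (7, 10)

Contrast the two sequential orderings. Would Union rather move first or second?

If Union leads: Management's best replies are N1→Soft, N2→Hard, N3→Soft, N4→Hard; Union's induced payoffs 1, -2, -4, 7; outcome (N4, Hard), payoffs (7, 10).
If Management leads: Union's best replies are Soft→N1, Hard→N1; Management's induced payoffs 8, -5; outcome (N1, Soft), payoffs (1, 8).
Union gets 7 moving first and 1 moving second, so Union prefers to move first.

first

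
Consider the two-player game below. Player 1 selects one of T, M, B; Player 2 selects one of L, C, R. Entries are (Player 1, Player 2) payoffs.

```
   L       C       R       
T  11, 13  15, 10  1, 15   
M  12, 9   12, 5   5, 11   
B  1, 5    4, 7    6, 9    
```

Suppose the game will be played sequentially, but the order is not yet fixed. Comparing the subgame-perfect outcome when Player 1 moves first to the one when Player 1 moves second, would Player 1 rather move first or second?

If Player 1 leads: Player 2's best replies are T→R, M→R, B→R; Player 1's induced payoffs 1, 5, 6; outcome (B, R), payoffs (6, 9).
If Player 2 leads: Player 1's best replies are L→M, C→T, R→B; Player 2's induced payoffs 9, 10, 9; outcome (T, C), payoffs (15, 10).
Player 1 gets 6 moving first and 15 moving second, so Player 1 prefers to move second.

second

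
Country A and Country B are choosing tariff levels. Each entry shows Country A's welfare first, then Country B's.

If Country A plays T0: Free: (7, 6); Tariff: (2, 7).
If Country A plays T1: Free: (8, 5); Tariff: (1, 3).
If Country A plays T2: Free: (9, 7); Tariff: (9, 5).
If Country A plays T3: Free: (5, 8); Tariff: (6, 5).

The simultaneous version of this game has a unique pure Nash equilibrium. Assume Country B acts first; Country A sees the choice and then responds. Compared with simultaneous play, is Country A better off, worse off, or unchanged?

unchanged

Solve by backward induction (Country B leads).
- Free → Country A plays T2 (best of 7, 8, 9, 5); Country B gets 7.
- Tariff → Country A plays T2 (best of 2, 1, 9, 6); Country B gets 5.
Among 7, 5, the best is 7 at Free. Subgame-perfect outcome: (T2, Free) with payoffs (9, 7).
Now find the simultaneous Nash equilibrium.
Country A's best replies: Free→T2; Tariff→T2.
Country B's best replies: T0→Tariff; T1→Free; T2→Free; T3→Free.
Only (T2, Free) has each player best-responding; Nash payoffs (9, 7).
Country A earns 9 sequentially versus 9 at the Nash outcome: unchanged.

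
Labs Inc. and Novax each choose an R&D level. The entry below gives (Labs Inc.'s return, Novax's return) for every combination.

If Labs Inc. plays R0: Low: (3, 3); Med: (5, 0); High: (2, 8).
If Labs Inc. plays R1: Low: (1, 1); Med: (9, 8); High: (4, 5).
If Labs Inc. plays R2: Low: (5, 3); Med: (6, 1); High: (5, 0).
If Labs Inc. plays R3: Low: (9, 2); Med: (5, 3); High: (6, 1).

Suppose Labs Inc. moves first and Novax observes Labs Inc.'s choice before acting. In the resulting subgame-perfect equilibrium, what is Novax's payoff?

Work backward from Novax's decision.
- R0: Novax compares 3, 0, 8 and picks High; Labs Inc. would get 2.
- R1: Novax compares 1, 8, 5 and picks Med; Labs Inc. would get 9.
- R2: Novax compares 3, 1, 0 and picks Low; Labs Inc. would get 5.
- R3: Novax compares 2, 3, 1 and picks Med; Labs Inc. would get 5.
Maximizing over 2, 9, 5, 5, Labs Inc. chooses R1. Subgame-perfect outcome: (R1, Med) with payoffs (9, 8).

8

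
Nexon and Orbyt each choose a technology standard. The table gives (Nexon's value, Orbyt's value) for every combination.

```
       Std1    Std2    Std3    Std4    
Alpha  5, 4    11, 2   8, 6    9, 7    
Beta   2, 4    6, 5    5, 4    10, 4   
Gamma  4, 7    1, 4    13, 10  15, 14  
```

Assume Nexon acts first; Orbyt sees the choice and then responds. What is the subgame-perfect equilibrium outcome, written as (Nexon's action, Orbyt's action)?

(Gamma, Std4)

Solve by backward induction (Nexon leads).
- Alpha: BR = Std4, leader payoff 9.
- Beta: BR = Std2, leader payoff 6.
- Gamma: BR = Std4, leader payoff 15.
Nexon's induced payoffs are 9, 6, 15, so Nexon commits to Gamma. Subgame-perfect outcome: (Gamma, Std4) with payoffs (15, 14).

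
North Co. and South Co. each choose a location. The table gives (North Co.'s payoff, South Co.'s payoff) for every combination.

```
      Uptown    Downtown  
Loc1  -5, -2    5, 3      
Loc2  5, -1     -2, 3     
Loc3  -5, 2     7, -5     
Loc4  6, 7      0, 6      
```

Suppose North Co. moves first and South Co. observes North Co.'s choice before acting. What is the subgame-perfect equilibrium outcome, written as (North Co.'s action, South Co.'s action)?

(Loc4, Uptown)

Work backward from South Co.'s decision.
- Loc1 → South Co. plays Downtown (best of -2, 3); North Co. gets 5.
- Loc2 → South Co. plays Downtown (best of -1, 3); North Co. gets -2.
- Loc3 → South Co. plays Uptown (best of 2, -5); North Co. gets -5.
- Loc4 → South Co. plays Uptown (best of 7, 6); North Co. gets 6.
Maximizing over 5, -2, -5, 6, North Co. chooses Loc4. Subgame-perfect outcome: (Loc4, Uptown) with payoffs (6, 7).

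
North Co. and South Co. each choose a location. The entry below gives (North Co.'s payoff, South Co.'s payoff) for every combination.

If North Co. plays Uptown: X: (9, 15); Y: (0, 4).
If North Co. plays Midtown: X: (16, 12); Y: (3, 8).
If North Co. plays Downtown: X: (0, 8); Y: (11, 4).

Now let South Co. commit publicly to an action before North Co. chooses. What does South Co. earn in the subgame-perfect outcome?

12

North Co. best-responds to each possible South Co. move:
- X → North Co. plays Midtown (best of 9, 16, 0); South Co. gets 12.
- Y → North Co. plays Downtown (best of 0, 3, 11); South Co. gets 4.
South Co.'s induced payoffs are 12, 4, so South Co. commits to X. Subgame-perfect outcome: (Midtown, X) with payoffs (16, 12).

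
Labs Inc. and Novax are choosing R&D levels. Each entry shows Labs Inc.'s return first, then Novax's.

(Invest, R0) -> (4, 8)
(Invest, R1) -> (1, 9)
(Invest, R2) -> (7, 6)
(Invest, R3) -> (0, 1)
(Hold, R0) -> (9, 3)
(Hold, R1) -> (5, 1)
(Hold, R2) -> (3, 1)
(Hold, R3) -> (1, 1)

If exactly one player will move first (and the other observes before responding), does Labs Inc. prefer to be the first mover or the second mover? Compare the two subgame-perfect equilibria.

first

If Labs Inc. leads: Novax's best replies are Invest→R1, Hold→R0; Labs Inc.'s induced payoffs 1, 9; outcome (Hold, R0), payoffs (9, 3).
If Novax leads: Labs Inc.'s best replies are R0→Hold, R1→Hold, R2→Invest, R3→Hold; Novax's induced payoffs 3, 1, 6, 1; outcome (Invest, R2), payoffs (7, 6).
Labs Inc. gets 9 moving first and 7 moving second, so Labs Inc. prefers to move first.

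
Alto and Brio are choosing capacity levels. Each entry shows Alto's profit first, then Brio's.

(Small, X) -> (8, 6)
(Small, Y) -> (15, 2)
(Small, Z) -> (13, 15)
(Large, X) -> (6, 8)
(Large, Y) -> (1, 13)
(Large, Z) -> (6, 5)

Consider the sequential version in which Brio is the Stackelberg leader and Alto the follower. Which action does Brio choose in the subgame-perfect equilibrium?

Z

Solve by backward induction (Brio leads).
- X → Alto plays Small (best of 8, 6); Brio gets 6.
- Y → Alto plays Small (best of 15, 1); Brio gets 2.
- Z → Alto plays Small (best of 13, 6); Brio gets 15.
Among 6, 2, 15, the best is 15 at Z. Subgame-perfect outcome: (Small, Z) with payoffs (13, 15).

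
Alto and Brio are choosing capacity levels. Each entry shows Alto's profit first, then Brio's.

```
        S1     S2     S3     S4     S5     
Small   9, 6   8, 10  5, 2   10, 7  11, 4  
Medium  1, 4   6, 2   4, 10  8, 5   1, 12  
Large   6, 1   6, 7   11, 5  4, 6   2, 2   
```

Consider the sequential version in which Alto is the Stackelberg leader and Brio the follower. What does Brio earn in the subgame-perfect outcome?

10

Brio best-responds to each possible Alto move:
- Small: BR = S2, leader payoff 8.
- Medium: BR = S5, leader payoff 1.
- Large: BR = S2, leader payoff 6.
Maximizing over 8, 1, 6, Alto chooses Small. Subgame-perfect outcome: (Small, S2) with payoffs (8, 10).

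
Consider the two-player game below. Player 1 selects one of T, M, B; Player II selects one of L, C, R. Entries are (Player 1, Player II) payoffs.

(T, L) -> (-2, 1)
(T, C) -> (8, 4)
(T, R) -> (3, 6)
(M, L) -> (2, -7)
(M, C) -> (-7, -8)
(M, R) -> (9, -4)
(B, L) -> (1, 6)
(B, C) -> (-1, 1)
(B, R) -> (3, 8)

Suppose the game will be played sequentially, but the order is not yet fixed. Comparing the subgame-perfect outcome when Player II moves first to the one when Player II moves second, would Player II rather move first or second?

If Player 1 leads: Player II's best replies are T→R, M→R, B→R; Player 1's induced payoffs 3, 9, 3; outcome (M, R), payoffs (9, -4).
If Player II leads: Player 1's best replies are L→M, C→T, R→M; Player II's induced payoffs -7, 4, -4; outcome (T, C), payoffs (8, 4).
Player II gets 4 moving first and -4 moving second, so Player II prefers to move first.

first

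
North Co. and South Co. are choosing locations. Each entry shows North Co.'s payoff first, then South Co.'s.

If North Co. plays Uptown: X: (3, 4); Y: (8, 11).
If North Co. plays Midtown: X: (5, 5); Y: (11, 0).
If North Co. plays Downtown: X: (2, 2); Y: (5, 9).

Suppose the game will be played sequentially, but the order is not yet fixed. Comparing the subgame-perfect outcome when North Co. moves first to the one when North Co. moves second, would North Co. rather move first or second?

If North Co. leads: South Co.'s best replies are Uptown→Y, Midtown→X, Downtown→Y; North Co.'s induced payoffs 8, 5, 5; outcome (Uptown, Y), payoffs (8, 11).
If South Co. leads: North Co.'s best replies are X→Midtown, Y→Midtown; South Co.'s induced payoffs 5, 0; outcome (Midtown, X), payoffs (5, 5).
North Co. gets 8 moving first and 5 moving second, so North Co. prefers to move first.

first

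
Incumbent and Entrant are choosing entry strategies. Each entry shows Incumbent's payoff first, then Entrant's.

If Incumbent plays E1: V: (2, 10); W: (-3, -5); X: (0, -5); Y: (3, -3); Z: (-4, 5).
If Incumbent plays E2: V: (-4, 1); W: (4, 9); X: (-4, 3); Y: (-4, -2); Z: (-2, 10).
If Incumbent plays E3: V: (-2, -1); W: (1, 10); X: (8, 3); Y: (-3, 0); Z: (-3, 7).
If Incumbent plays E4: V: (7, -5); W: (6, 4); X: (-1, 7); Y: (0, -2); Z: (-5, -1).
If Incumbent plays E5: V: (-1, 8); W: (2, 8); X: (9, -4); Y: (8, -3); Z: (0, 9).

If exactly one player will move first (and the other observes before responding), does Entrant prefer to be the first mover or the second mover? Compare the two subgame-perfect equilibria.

If Incumbent leads: Entrant's best replies are E1→V, E2→Z, E3→W, E4→X, E5→Z; Incumbent's induced payoffs 2, -2, 1, -1, 0; outcome (E1, V), payoffs (2, 10).
If Entrant leads: Incumbent's best replies are V→E4, W→E4, X→E5, Y→E5, Z→E5; Entrant's induced payoffs -5, 4, -4, -3, 9; outcome (E5, Z), payoffs (0, 9).
Entrant gets 9 moving first and 10 moving second, so Entrant prefers to move second.

second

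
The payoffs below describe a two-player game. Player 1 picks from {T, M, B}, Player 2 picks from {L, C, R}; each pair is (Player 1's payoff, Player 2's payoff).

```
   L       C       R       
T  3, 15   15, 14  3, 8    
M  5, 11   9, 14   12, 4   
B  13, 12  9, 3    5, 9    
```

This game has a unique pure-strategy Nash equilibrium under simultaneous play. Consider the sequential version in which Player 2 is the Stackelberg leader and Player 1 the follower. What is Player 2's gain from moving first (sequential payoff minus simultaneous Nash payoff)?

2

Solve by backward induction (Player 2 leads).
- L: BR = B, leader payoff 12.
- C: BR = T, leader payoff 14.
- R: BR = M, leader payoff 4.
Maximizing over 12, 14, 4, Player 2 chooses C. Subgame-perfect outcome: (T, C) with payoffs (15, 14).
Under simultaneous play:
Player 1's best replies: L→B; C→T; R→M.
Player 2's best replies: T→L; M→C; B→L.
Only (B, L) has each player best-responding; Nash payoffs (13, 12).
Player 2's commitment gain: 14 − 12 = 2.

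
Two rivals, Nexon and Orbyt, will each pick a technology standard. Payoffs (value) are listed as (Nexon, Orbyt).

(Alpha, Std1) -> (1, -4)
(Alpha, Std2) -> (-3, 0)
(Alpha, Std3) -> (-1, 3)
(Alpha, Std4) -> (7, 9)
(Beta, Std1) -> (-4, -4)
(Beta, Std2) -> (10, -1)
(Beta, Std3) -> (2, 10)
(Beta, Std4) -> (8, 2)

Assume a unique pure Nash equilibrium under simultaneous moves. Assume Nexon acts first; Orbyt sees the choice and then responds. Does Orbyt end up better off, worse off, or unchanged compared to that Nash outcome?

Work backward from Orbyt's decision.
- Alpha: BR = Std4, leader payoff 7.
- Beta: BR = Std3, leader payoff 2.
Nexon's induced payoffs are 7, 2, so Nexon commits to Alpha. Subgame-perfect outcome: (Alpha, Std4) with payoffs (7, 9).
Under simultaneous play:
Nexon's best replies: Std1→Alpha; Std2→Beta; Std3→Beta; Std4→Beta.
Orbyt's best replies: Alpha→Std4; Beta→Std3.
The unique mutual best reply is (Beta, Std3), giving (2, 10).
Orbyt earns 9 sequentially versus 10 at the Nash outcome: worse off.

worse off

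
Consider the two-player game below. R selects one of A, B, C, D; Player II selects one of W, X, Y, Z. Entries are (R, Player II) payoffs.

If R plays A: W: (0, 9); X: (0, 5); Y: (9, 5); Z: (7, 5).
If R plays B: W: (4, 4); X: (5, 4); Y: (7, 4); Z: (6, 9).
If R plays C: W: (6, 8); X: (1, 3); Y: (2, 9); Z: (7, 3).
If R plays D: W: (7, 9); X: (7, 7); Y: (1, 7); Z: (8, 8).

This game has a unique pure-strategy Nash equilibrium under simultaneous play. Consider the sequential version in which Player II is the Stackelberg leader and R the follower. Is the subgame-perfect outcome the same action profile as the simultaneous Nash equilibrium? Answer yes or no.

yes

Solve by backward induction (Player II leads).
- W → R plays D (best of 0, 4, 6, 7); Player II gets 9.
- X → R plays D (best of 0, 5, 1, 7); Player II gets 7.
- Y → R plays A (best of 9, 7, 2, 1); Player II gets 5.
- Z → R plays D (best of 7, 6, 7, 8); Player II gets 8.
Player II's induced payoffs are 9, 7, 5, 8, so Player II commits to W. Subgame-perfect outcome: (D, W) with payoffs (7, 9).
For the simultaneous game, intersect best replies.
R's best replies: W→D; X→D; Y→A; Z→D.
Player II's best replies: A→W; B→Z; C→Y; D→W.
The unique mutual best reply is (D, W), giving (7, 9).
Sequential outcome (D, W) coincides with the Nash profile (D, W).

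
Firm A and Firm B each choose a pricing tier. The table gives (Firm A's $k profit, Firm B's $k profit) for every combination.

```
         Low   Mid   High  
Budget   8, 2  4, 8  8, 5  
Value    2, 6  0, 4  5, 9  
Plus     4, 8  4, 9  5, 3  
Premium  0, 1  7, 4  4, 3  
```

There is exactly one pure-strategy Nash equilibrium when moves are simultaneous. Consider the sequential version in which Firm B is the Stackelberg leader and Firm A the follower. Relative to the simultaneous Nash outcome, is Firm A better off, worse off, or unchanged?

Solve by backward induction (Firm B leads).
- Low: BR = Budget, leader payoff 2.
- Mid: BR = Premium, leader payoff 4.
- High: BR = Budget, leader payoff 5.
Firm B's induced payoffs are 2, 4, 5, so Firm B commits to High. Subgame-perfect outcome: (Budget, High) with payoffs (8, 5).
Now find the simultaneous Nash equilibrium.
Firm A's best replies: Low→Budget; Mid→Premium; High→Budget.
Firm B's best replies: Budget→Mid; Value→High; Plus→Mid; Premium→Mid.
The unique mutual best reply is (Premium, Mid), giving (7, 4).
Firm A earns 8 sequentially versus 7 at the Nash outcome: better off.

better off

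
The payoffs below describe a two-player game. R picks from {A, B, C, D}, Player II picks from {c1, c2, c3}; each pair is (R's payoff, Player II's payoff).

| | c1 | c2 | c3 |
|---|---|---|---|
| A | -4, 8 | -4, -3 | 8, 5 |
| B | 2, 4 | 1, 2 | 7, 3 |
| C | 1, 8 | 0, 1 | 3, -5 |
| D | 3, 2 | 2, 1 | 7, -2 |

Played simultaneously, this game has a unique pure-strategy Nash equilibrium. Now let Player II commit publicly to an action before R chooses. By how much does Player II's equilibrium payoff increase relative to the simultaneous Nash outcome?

3

R best-responds to each possible Player II move:
- c1 → R plays D (best of -4, 2, 1, 3); Player II gets 2.
- c2 → R plays D (best of -4, 1, 0, 2); Player II gets 1.
- c3 → R plays A (best of 8, 7, 3, 7); Player II gets 5.
Among 2, 1, 5, the best is 5 at c3. Subgame-perfect outcome: (A, c3) with payoffs (8, 5).
Now find the simultaneous Nash equilibrium.
R's best replies: c1→D; c2→D; c3→A.
Player II's best replies: A→c1; B→c1; C→c1; D→c1.
Only (D, c1) has each player best-responding; Nash payoffs (3, 2).
Player II's commitment gain: 5 − 2 = 3.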